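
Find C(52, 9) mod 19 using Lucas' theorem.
7

Using Lucas' theorem:
Write n=52 and k=9 in base 19:
n in base 19: [2, 14]
k in base 19: [0, 9]
C(52,9) mod 19 = ∏ C(n_i, k_i) mod 19
Digit binomials (mod 19): C(2,0) = 1; C(14,9) = 2002 ≡ 7
Product: 1 × 7 = 7 ≡ 7 (mod 19)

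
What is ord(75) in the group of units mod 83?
41

83 is prime, so ord(75) divides φ(83) = 82.
Divisors of 82: 1, 2, 41, 82.
Repeated squaring: 75^1 ≡ 75, 75^2 ≡ 64, 75^4 ≡ 29, 75^8 ≡ 11, 75^16 ≡ 38, 75^32 ≡ 33, 75^64 ≡ 10 (mod 83).
Test 75^d mod 83 for each divisor d in increasing order:
75^1 ≡ 75
75^2 ≡ 64
75^41 = 75^32·75^8·75^1 ≡ 1  ← first divisor giving 1
The order is 41.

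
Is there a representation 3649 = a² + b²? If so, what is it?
7² + 60² (a=7, b=60)

Factorization: 3649 = 41 × 89
By Fermat: n is sum of two squares iff every prime p ≡ 3 (mod 4) appears to even power.
All primes ≡ 3 (mod 4) appear to even power.
Search a = 0, 1, 2, … for 3649 - a² a perfect square: first hit at a = 7: 3649 - 49 = 3600 = 60².
3649 = 7² + 60² = 49 + 3600 ✓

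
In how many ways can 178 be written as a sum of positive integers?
571701605655

p(n) counts ways to write n as a sum of positive integers (order ignored).
Euler's pentagonal recurrence: p(k) = p(k-1) + p(k-2) - p(k-5) - p(k-7) + p(k-12) + p(k-15) - ... (offsets j(3j∓1)/2, signs ++--, p(0)=1, p(<0)=0).
DP table for k = 0..177: p(0)=1, p(1)=1, p(2)=2, p(3)=3, p(4)=5, p(5)=7, p(6)=11, p(7)=15, p(8)=22, p(9)=30, p(10)=42, p(11)=56, p(12)=77, p(13)=101, p(14)=135, p(15)=176, p(16)=231, p(17)=297, p(18)=385, p(19)=490, p(20)=627, p(21)=792, p(22)=1002, p(23)=1255, p(24)=1575, p(25)=1958, p(26)=2436, p(27)=3010, p(28)=3718, p(29)=4565, p(30)=5604, p(31)=6842, p(32)=8349, p(33)=10143, p(34)=12310, p(35)=14883, p(36)=17977, p(37)=21637, p(38)=26015, p(39)=31185, p(40)=37338, p(41)=44583, p(42)=53174, p(43)=63261, p(44)=75175, p(45)=89134, p(46)=105558, p(47)=124754, p(48)=147273, p(49)=173525, p(50)=204226, p(51)=239943, p(52)=281589, p(53)=329931, p(54)=386155, p(55)=451276, p(56)=526823, p(57)=614154, p(58)=715220, p(59)=831820, p(60)=966467, p(61)=1121505, p(62)=1300156, p(63)=1505499, p(64)=1741630, p(65)=2012558, p(66)=2323520, p(67)=2679689, p(68)=3087735, p(69)=3554345, p(70)=4087968, p(71)=4697205, p(72)=5392783, p(73)=6185689, p(74)=7089500, p(75)=8118264, p(76)=9289091, p(77)=10619863, p(78)=12132164, p(79)=13848650, p(80)=15796476, p(81)=18004327, p(82)=20506255, p(83)=23338469, p(84)=26543660, p(85)=30167357, p(86)=34262962, p(87)=38887673, p(88)=44108109, p(89)=49995925, p(90)=56634173, p(91)=64112359, p(92)=72533807, p(93)=82010177, p(94)=92669720, p(95)=104651419, p(96)=118114304, p(97)=133230930, p(98)=150198136, p(99)=169229875, p(100)=190569292, p(101)=214481126, p(102)=241265379, p(103)=271248950, p(104)=304801365, p(105)=342325709, p(106)=384276336, p(107)=431149389, p(108)=483502844, p(109)=541946240, p(110)=607163746, p(111)=679903203, p(112)=761002156, p(113)=851376628, p(114)=952050665, p(115)=1064144451, p(116)=1188908248, p(117)=1327710076, p(118)=1482074143, p(119)=1653668665, p(120)=1844349560, p(121)=2056148051, p(122)=2291320912, p(123)=2552338241, p(124)=2841940500, p(125)=3163127352, p(126)=3519222692, p(127)=3913864295, p(128)=4351078600, p(129)=4835271870, p(130)=5371315400, p(131)=5964539504, p(132)=6620830889, p(133)=7346629512, p(134)=8149040695, p(135)=9035836076, p(136)=10015581680, p(137)=11097645016, p(138)=12292341831, p(139)=13610949895, p(140)=15065878135, p(141)=16670689208, p(142)=18440293320, p(143)=20390982757, p(144)=22540654445, p(145)=24908858009, p(146)=27517052599, p(147)=30388671978, p(148)=33549419497, p(149)=37027355200, p(150)=40853235313, p(151)=45060624582, p(152)=49686288421, p(153)=54770336324, p(154)=60356673280, p(155)=66493182097, p(156)=73232243759, p(157)=80630964769, p(158)=88751778802, p(159)=97662728555, p(160)=107438159466, p(161)=118159068427, p(162)=129913904637, p(163)=142798995930, p(164)=156919475295, p(165)=172389800255, p(166)=189334822579, p(167)=207890420102, p(168)=228204732751, p(169)=250438925115, p(170)=274768617130, p(171)=301384802048, p(172)=330495499613, p(173)=362326859895, p(174)=397125074750, p(175)=435157697830, p(176)=476715857290, p(177)=522115831195.
Final step: p(178) = p(177) + p(176) - p(173) - p(171) + p(166) + p(163) - p(156) - p(152) + p(143) + p(138) - p(127) - p(121) + p(108) + p(101) - p(86) - p(78) + p(61) + p(52) - p(33) - p(23) + p(2)
= 522115831195 + 476715857290 - 362326859895 - 301384802048 + 189334822579 + 142798995930 - 73232243759 - 49686288421 + 20390982757 + 12292341831 - 3913864295 - 2056148051 + 483502844 + 214481126 - 34262962 - 12132164 + 1121505 + 281589 - 10143 - 1255 + 2
= 571701605655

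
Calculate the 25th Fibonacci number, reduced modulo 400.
225

Matrix identity: Q^n = [[F_(n+1), F_n], [F_n, F_(n-1)]] with Q = [[1,1],[1,0]].
n = 25 = 11001₂. Square-and-multiply, entries mod 400:
Q^1 = [[1,1],[1,0]]
Q^3 = (Q^1)²·Q = [[3,2],[2,1]]
Q^6 = (Q^3)² = [[13,8],[8,5]]
Q^12 = (Q^6)² = [[233,144],[144,89]]
Q^25 = (Q^12)²·Q = [[193,225],[225,368]]
F_25 mod 400 = Q^25[0][1] = 225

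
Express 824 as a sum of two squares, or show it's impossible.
Not possible

Factorization: 824 = 2^3 × 103
By Fermat: n is sum of two squares iff every prime p ≡ 3 (mod 4) appears to even power.
Prime(s) ≡ 3 (mod 4) with odd exponent: [(103, 1)]
Therefore 824 cannot be expressed as a² + b².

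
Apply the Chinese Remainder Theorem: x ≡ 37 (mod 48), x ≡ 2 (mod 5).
37

Using Chinese Remainder Theorem:
M = 48 × 5 = 240
M1 = 5, M2 = 48
y1 = 5^(-1) mod 48 = 29
y2 = 48^(-1) mod 5 = 2
x = (37×5×29 + 2×48×2) mod 240 = 37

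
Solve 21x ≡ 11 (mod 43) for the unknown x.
x ≡ 21 (mod 43)

gcd(21, 43) = 1, which divides 11, so solutions exist.
Find 21^(-1) mod 43 by the extended Euclidean algorithm:
43 = 2 × 21 + 1  ⟹  1 = (1)·43 + (-2)·21
So (-2)·21 ≡ 1 (mod 43), i.e. 21^(-1) ≡ -2 ≡ 41 (mod 43).
x ≡ 41 × 11 = 451 ≡ 21 (mod 43).
Check: 21 × 21 = 441 ≡ 11 (mod 43).
Unique solution: x ≡ 21 (mod 43)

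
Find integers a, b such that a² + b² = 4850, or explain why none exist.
19² + 67² (a=19, b=67)

Factorization: 4850 = 2 × 5^2 × 97
By Fermat: n is sum of two squares iff every prime p ≡ 3 (mod 4) appears to even power.
All primes ≡ 3 (mod 4) appear to even power.
Search a = 0, 1, 2, … for 4850 - a² a perfect square: first hit at a = 19: 4850 - 361 = 4489 = 67².
4850 = 19² + 67² = 361 + 4489 ✓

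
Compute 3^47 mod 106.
65

Repeated squaring. Binary of 47 = 101111.
3^1 ≡ 3 (mod 106); 3^2 ≡ 9 (mod 106); 3^4 ≡ 81 (mod 106); 3^8 ≡ 95 (mod 106); 3^16 ≡ 15 (mod 106); 3^32 ≡ 13 (mod 106)
3^47 = 3^1 × 3^2 × 3^4 × 3^8 × 3^32 ≡ 65 (mod 106)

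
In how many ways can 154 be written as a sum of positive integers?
60356673280

p(n) counts ways to write n as a sum of positive integers (order ignored).
Euler's pentagonal recurrence: p(k) = p(k-1) + p(k-2) - p(k-5) - p(k-7) + p(k-12) + p(k-15) - ... (offsets j(3j∓1)/2, signs ++--, p(0)=1, p(<0)=0).
DP table for k = 0..153: p(0)=1, p(1)=1, p(2)=2, p(3)=3, p(4)=5, p(5)=7, p(6)=11, p(7)=15, p(8)=22, p(9)=30, p(10)=42, p(11)=56, p(12)=77, p(13)=101, p(14)=135, p(15)=176, p(16)=231, p(17)=297, p(18)=385, p(19)=490, p(20)=627, p(21)=792, p(22)=1002, p(23)=1255, p(24)=1575, p(25)=1958, p(26)=2436, p(27)=3010, p(28)=3718, p(29)=4565, p(30)=5604, p(31)=6842, p(32)=8349, p(33)=10143, p(34)=12310, p(35)=14883, p(36)=17977, p(37)=21637, p(38)=26015, p(39)=31185, p(40)=37338, p(41)=44583, p(42)=53174, p(43)=63261, p(44)=75175, p(45)=89134, p(46)=105558, p(47)=124754, p(48)=147273, p(49)=173525, p(50)=204226, p(51)=239943, p(52)=281589, p(53)=329931, p(54)=386155, p(55)=451276, p(56)=526823, p(57)=614154, p(58)=715220, p(59)=831820, p(60)=966467, p(61)=1121505, p(62)=1300156, p(63)=1505499, p(64)=1741630, p(65)=2012558, p(66)=2323520, p(67)=2679689, p(68)=3087735, p(69)=3554345, p(70)=4087968, p(71)=4697205, p(72)=5392783, p(73)=6185689, p(74)=7089500, p(75)=8118264, p(76)=9289091, p(77)=10619863, p(78)=12132164, p(79)=13848650, p(80)=15796476, p(81)=18004327, p(82)=20506255, p(83)=23338469, p(84)=26543660, p(85)=30167357, p(86)=34262962, p(87)=38887673, p(88)=44108109, p(89)=49995925, p(90)=56634173, p(91)=64112359, p(92)=72533807, p(93)=82010177, p(94)=92669720, p(95)=104651419, p(96)=118114304, p(97)=133230930, p(98)=150198136, p(99)=169229875, p(100)=190569292, p(101)=214481126, p(102)=241265379, p(103)=271248950, p(104)=304801365, p(105)=342325709, p(106)=384276336, p(107)=431149389, p(108)=483502844, p(109)=541946240, p(110)=607163746, p(111)=679903203, p(112)=761002156, p(113)=851376628, p(114)=952050665, p(115)=1064144451, p(116)=1188908248, p(117)=1327710076, p(118)=1482074143, p(119)=1653668665, p(120)=1844349560, p(121)=2056148051, p(122)=2291320912, p(123)=2552338241, p(124)=2841940500, p(125)=3163127352, p(126)=3519222692, p(127)=3913864295, p(128)=4351078600, p(129)=4835271870, p(130)=5371315400, p(131)=5964539504, p(132)=6620830889, p(133)=7346629512, p(134)=8149040695, p(135)=9035836076, p(136)=10015581680, p(137)=11097645016, p(138)=12292341831, p(139)=13610949895, p(140)=15065878135, p(141)=16670689208, p(142)=18440293320, p(143)=20390982757, p(144)=22540654445, p(145)=24908858009, p(146)=27517052599, p(147)=30388671978, p(148)=33549419497, p(149)=37027355200, p(150)=40853235313, p(151)=45060624582, p(152)=49686288421, p(153)=54770336324.
Final step: p(154) = p(153) + p(152) - p(149) - p(147) + p(142) + p(139) - p(132) - p(128) + p(119) + p(114) - p(103) - p(97) + p(84) + p(77) - p(62) - p(54) + p(37) + p(28) - p(9)
= 54770336324 + 49686288421 - 37027355200 - 30388671978 + 18440293320 + 13610949895 - 6620830889 - 4351078600 + 1653668665 + 952050665 - 271248950 - 133230930 + 26543660 + 10619863 - 1300156 - 386155 + 21637 + 3718 - 30
= 60356673280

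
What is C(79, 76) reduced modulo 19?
1

Using Lucas' theorem:
Write n=79 and k=76 in base 19:
n in base 19: [4, 3]
k in base 19: [4, 0]
C(79,76) mod 19 = ∏ C(n_i, k_i) mod 19
Digit binomials (mod 19): C(4,4) = 1; C(3,0) = 1
Product: 1 × 1 = 1 ≡ 1 (mod 19)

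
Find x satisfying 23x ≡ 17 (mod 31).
x ≡ 25 (mod 31)

gcd(23, 31) = 1, which divides 17, so solutions exist.
Find 23^(-1) mod 31 by the extended Euclidean algorithm:
31 = 1 × 23 + 8  ⟹  8 = (1)·31 + (-1)·23
23 = 2 × 8 + 7  ⟹  7 = (-2)·31 + (3)·23
8 = 1 × 7 + 1  ⟹  1 = (3)·31 + (-4)·23
So (-4)·23 ≡ 1 (mod 31), i.e. 23^(-1) ≡ -4 ≡ 27 (mod 31).
x ≡ 27 × 17 = 459 ≡ 25 (mod 31).
Check: 23 × 25 = 575 ≡ 17 (mod 31).
Unique solution: x ≡ 25 (mod 31)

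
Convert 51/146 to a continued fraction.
[0; 2, 1, 6, 3, 2]

Euclidean algorithm steps:
51 = 0 × 146 + 51
146 = 2 × 51 + 44
51 = 1 × 44 + 7
44 = 6 × 7 + 2
7 = 3 × 2 + 1
2 = 2 × 1 + 0
Continued fraction: [0; 2, 1, 6, 3, 2]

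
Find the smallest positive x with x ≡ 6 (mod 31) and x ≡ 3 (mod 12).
99

Using Chinese Remainder Theorem:
M = 31 × 12 = 372
M1 = 12, M2 = 31
y1 = 12^(-1) mod 31 = 13
y2 = 31^(-1) mod 12 = 7
x = (6×12×13 + 3×31×7) mod 372 = 99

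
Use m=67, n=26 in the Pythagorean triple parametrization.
(3813, 3484, 5165)

Euclid's formula: a = m² - n², b = 2mn, c = m² + n²
m = 67, n = 26
a = 67² - 26² = 4489 - 676 = 3813
b = 2 × 67 × 26 = 3484
c = 67² + 26² = 4489 + 676 = 5165
Verification: 3813² + 3484² = 14538969 + 12138256 = 26677225 = 5165² ✓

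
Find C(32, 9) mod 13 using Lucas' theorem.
0

Using Lucas' theorem:
Write n=32 and k=9 in base 13:
n in base 13: [2, 6]
k in base 13: [0, 9]
C(32,9) mod 13 = ∏ C(n_i, k_i) mod 13
Digit binomials (mod 13): C(2,0) = 1; C(6,9) = 0 (k_i > n_i)
Product: 1 × 0 = 0 ≡ 0 (mod 13)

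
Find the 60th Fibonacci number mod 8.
0

Matrix identity: Q^n = [[F_(n+1), F_n], [F_n, F_(n-1)]] with Q = [[1,1],[1,0]].
n = 60 = 111100₂. Square-and-multiply, entries mod 8:
Q^1 = [[1,1],[1,0]]
Q^3 = (Q^1)²·Q = [[3,2],[2,1]]
Q^7 = (Q^3)²·Q = [[5,5],[5,0]]
Q^15 = (Q^7)²·Q = [[3,2],[2,1]]
Q^30 = (Q^15)² = [[5,0],[0,5]]
Q^60 = (Q^30)² = [[1,0],[0,1]]
F_60 mod 8 = Q^60[0][1] = 0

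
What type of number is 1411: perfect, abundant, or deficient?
deficient

Proper divisors of 1411: sum = 1 + 17 + 83 = 101
Since 101 < 1411, 1411 is deficient.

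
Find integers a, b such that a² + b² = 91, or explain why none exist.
Not possible

Factorization: 91 = 7 × 13
By Fermat: n is sum of two squares iff every prime p ≡ 3 (mod 4) appears to even power.
Prime(s) ≡ 3 (mod 4) with odd exponent: [(7, 1)]
Therefore 91 cannot be expressed as a² + b².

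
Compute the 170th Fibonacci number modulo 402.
115

Matrix identity: Q^n = [[F_(n+1), F_n], [F_n, F_(n-1)]] with Q = [[1,1],[1,0]].
n = 170 = 10101010₂. Square-and-multiply, entries mod 402:
Q^1 = [[1,1],[1,0]]
Q^2 = (Q^1)² = [[2,1],[1,1]]
Q^5 = (Q^2)²·Q = [[8,5],[5,3]]
Q^10 = (Q^5)² = [[89,55],[55,34]]
Q^21 = (Q^10)²·Q = [[23,92],[92,333]]
Q^42 = (Q^21)² = [[149,190],[190,361]]
Q^85 = (Q^42)²·Q = [[29,11],[11,18]]
Q^170 = (Q^85)² = [[158,115],[115,43]]
F_170 mod 402 = Q^170[0][1] = 115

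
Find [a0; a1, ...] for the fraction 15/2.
[7; 2]

Euclidean algorithm steps:
15 = 7 × 2 + 1
2 = 2 × 1 + 0
Continued fraction: [7; 2]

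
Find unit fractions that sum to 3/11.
1/4 + 1/44

Greedy algorithm:
3/11: ceiling(11/3) = 4, use 1/4
1/44: ceiling(44/1) = 44, use 1/44
Result: 3/11 = 1/4 + 1/44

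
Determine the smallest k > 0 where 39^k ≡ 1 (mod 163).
81

163 is prime, so ord(39) divides φ(163) = 162.
Divisors of 162: 1, 2, 3, 6, 9, 18, 27, 54, 81, 162.
Repeated squaring: 39^1 ≡ 39, 39^2 ≡ 54, 39^4 ≡ 145, 39^8 ≡ 161, 39^16 ≡ 4, 39^32 ≡ 16, 39^64 ≡ 93, 39^128 ≡ 10 (mod 163).
Test 39^d mod 163 for each divisor d in increasing order:
39^1 ≡ 39
39^2 ≡ 54
39^3 = 39^2·39^1 ≡ 150
39^6 = 39^4·39^2 ≡ 6
39^9 = 39^8·39^1 ≡ 85
39^18 = 39^16·39^2 ≡ 53
39^27 = 39^16·39^8·39^2·39^1 ≡ 104
39^54 = 39^32·39^16·39^4·39^2 ≡ 58
39^81 = 39^64·39^16·39^1 ≡ 1  ← first divisor giving 1
The order is 81.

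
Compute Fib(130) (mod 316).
267

Matrix identity: Q^n = [[F_(n+1), F_n], [F_n, F_(n-1)]] with Q = [[1,1],[1,0]].
n = 130 = 10000010₂. Square-and-multiply, entries mod 316:
Q^1 = [[1,1],[1,0]]
Q^2 = (Q^1)² = [[2,1],[1,1]]
Q^4 = (Q^2)² = [[5,3],[3,2]]
Q^8 = (Q^4)² = [[34,21],[21,13]]
Q^16 = (Q^8)² = [[17,39],[39,294]]
Q^32 = (Q^16)² = [[230,121],[121,109]]
Q^65 = (Q^32)²·Q = [[172,233],[233,255]]
Q^130 = (Q^65)² = [[133,267],[267,182]]
F_130 mod 316 = Q^130[0][1] = 267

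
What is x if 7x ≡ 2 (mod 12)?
x ≡ 2 (mod 12)

gcd(7, 12) = 1, which divides 2, so solutions exist.
Find 7^(-1) mod 12 by the extended Euclidean algorithm:
12 = 1 × 7 + 5  ⟹  5 = (1)·12 + (-1)·7
7 = 1 × 5 + 2  ⟹  2 = (-1)·12 + (2)·7
5 = 2 × 2 + 1  ⟹  1 = (3)·12 + (-5)·7
So (-5)·7 ≡ 1 (mod 12), i.e. 7^(-1) ≡ -5 ≡ 7 (mod 12).
x ≡ 7 × 2 = 14 ≡ 2 (mod 12).
Check: 7 × 2 = 14 ≡ 2 (mod 12).
Unique solution: x ≡ 2 (mod 12)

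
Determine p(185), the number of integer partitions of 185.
1071823774337

p(n) counts ways to write n as a sum of positive integers (order ignored).
Euler's pentagonal recurrence: p(k) = p(k-1) + p(k-2) - p(k-5) - p(k-7) + p(k-12) + p(k-15) - ... (offsets j(3j∓1)/2, signs ++--, p(0)=1, p(<0)=0).
DP table for k = 0..184: p(0)=1, p(1)=1, p(2)=2, p(3)=3, p(4)=5, p(5)=7, p(6)=11, p(7)=15, p(8)=22, p(9)=30, p(10)=42, p(11)=56, p(12)=77, p(13)=101, p(14)=135, p(15)=176, p(16)=231, p(17)=297, p(18)=385, p(19)=490, p(20)=627, p(21)=792, p(22)=1002, p(23)=1255, p(24)=1575, p(25)=1958, p(26)=2436, p(27)=3010, p(28)=3718, p(29)=4565, p(30)=5604, p(31)=6842, p(32)=8349, p(33)=10143, p(34)=12310, p(35)=14883, p(36)=17977, p(37)=21637, p(38)=26015, p(39)=31185, p(40)=37338, p(41)=44583, p(42)=53174, p(43)=63261, p(44)=75175, p(45)=89134, p(46)=105558, p(47)=124754, p(48)=147273, p(49)=173525, p(50)=204226, p(51)=239943, p(52)=281589, p(53)=329931, p(54)=386155, p(55)=451276, p(56)=526823, p(57)=614154, p(58)=715220, p(59)=831820, p(60)=966467, p(61)=1121505, p(62)=1300156, p(63)=1505499, p(64)=1741630, p(65)=2012558, p(66)=2323520, p(67)=2679689, p(68)=3087735, p(69)=3554345, p(70)=4087968, p(71)=4697205, p(72)=5392783, p(73)=6185689, p(74)=7089500, p(75)=8118264, p(76)=9289091, p(77)=10619863, p(78)=12132164, p(79)=13848650, p(80)=15796476, p(81)=18004327, p(82)=20506255, p(83)=23338469, p(84)=26543660, p(85)=30167357, p(86)=34262962, p(87)=38887673, p(88)=44108109, p(89)=49995925, p(90)=56634173, p(91)=64112359, p(92)=72533807, p(93)=82010177, p(94)=92669720, p(95)=104651419, p(96)=118114304, p(97)=133230930, p(98)=150198136, p(99)=169229875, p(100)=190569292, p(101)=214481126, p(102)=241265379, p(103)=271248950, p(104)=304801365, p(105)=342325709, p(106)=384276336, p(107)=431149389, p(108)=483502844, p(109)=541946240, p(110)=607163746, p(111)=679903203, p(112)=761002156, p(113)=851376628, p(114)=952050665, p(115)=1064144451, p(116)=1188908248, p(117)=1327710076, p(118)=1482074143, p(119)=1653668665, p(120)=1844349560, p(121)=2056148051, p(122)=2291320912, p(123)=2552338241, p(124)=2841940500, p(125)=3163127352, p(126)=3519222692, p(127)=3913864295, p(128)=4351078600, p(129)=4835271870, p(130)=5371315400, p(131)=5964539504, p(132)=6620830889, p(133)=7346629512, p(134)=8149040695, p(135)=9035836076, p(136)=10015581680, p(137)=11097645016, p(138)=12292341831, p(139)=13610949895, p(140)=15065878135, p(141)=16670689208, p(142)=18440293320, p(143)=20390982757, p(144)=22540654445, p(145)=24908858009, p(146)=27517052599, p(147)=30388671978, p(148)=33549419497, p(149)=37027355200, p(150)=40853235313, p(151)=45060624582, p(152)=49686288421, p(153)=54770336324, p(154)=60356673280, p(155)=66493182097, p(156)=73232243759, p(157)=80630964769, p(158)=88751778802, p(159)=97662728555, p(160)=107438159466, p(161)=118159068427, p(162)=129913904637, p(163)=142798995930, p(164)=156919475295, p(165)=172389800255, p(166)=189334822579, p(167)=207890420102, p(168)=228204732751, p(169)=250438925115, p(170)=274768617130, p(171)=301384802048, p(172)=330495499613, p(173)=362326859895, p(174)=397125074750, p(175)=435157697830, p(176)=476715857290, p(177)=522115831195, p(178)=571701605655, p(179)=625846753120, p(180)=684957390936, p(181)=749474411781, p(182)=819876908323, p(183)=896684817527, p(184)=980462880430.
Final step: p(185) = p(184) + p(183) - p(180) - p(178) + p(173) + p(170) - p(163) - p(159) + p(150) + p(145) - p(134) - p(128) + p(115) + p(108) - p(93) - p(85) + p(68) + p(59) - p(40) - p(30) + p(9)
= 980462880430 + 896684817527 - 684957390936 - 571701605655 + 362326859895 + 274768617130 - 142798995930 - 97662728555 + 40853235313 + 24908858009 - 8149040695 - 4351078600 + 1064144451 + 483502844 - 82010177 - 30167357 + 3087735 + 831820 - 37338 - 5604 + 30
= 1071823774337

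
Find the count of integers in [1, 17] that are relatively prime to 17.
16

17 = 17
φ(n) = n × ∏(1 - 1/p) for each prime p dividing n
φ(17) = 17 × (1 - 1/17) = 16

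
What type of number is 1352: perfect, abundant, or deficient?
abundant

Proper divisors of 1352: sum = 1 + 2 + 4 + 8 + 13 + 26 + 52 + 104 + 169 + 338 + 676 = 1393
Since 1393 > 1352, 1352 is abundant.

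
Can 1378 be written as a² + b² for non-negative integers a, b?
3² + 37² (a=3, b=37)

Factorization: 1378 = 2 × 13 × 53
By Fermat: n is sum of two squares iff every prime p ≡ 3 (mod 4) appears to even power.
All primes ≡ 3 (mod 4) appear to even power.
Search a = 0, 1, 2, … for 1378 - a² a perfect square: first hit at a = 3: 1378 - 9 = 1369 = 37².
1378 = 3² + 37² = 9 + 1369 ✓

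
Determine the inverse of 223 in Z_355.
277

gcd(223, 355) = 1, so the inverse exists.
Extended Euclidean algorithm on (355, 223):
355 = 1 × 223 + 132  ⟹  132 = (1)·355 + (-1)·223
223 = 1 × 132 + 91  ⟹  91 = (-1)·355 + (2)·223
132 = 1 × 91 + 41  ⟹  41 = (2)·355 + (-3)·223
91 = 2 × 41 + 9  ⟹  9 = (-5)·355 + (8)·223
41 = 4 × 9 + 5  ⟹  5 = (22)·355 + (-35)·223
9 = 1 × 5 + 4  ⟹  4 = (-27)·355 + (43)·223
5 = 1 × 4 + 1  ⟹  1 = (49)·355 + (-78)·223
So (-78)·223 ≡ 1 (mod 355), i.e. 223^(-1) ≡ -78 ≡ 277 (mod 355).
Check: 223 × 277 = 61771 ≡ 1 (mod 355)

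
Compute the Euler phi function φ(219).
144

219 = 3 × 73
φ(n) = n × ∏(1 - 1/p) for each prime p dividing n
φ(219) = 219 × (1 - 1/3) × (1 - 1/73) = 144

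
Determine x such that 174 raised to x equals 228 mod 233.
213

Baby-step giant-step with step n = ⌈√233⌉ = 16.
Baby steps 174^j mod 233 (j:value) for j=0..15: 0:1, 1:174, 2:219, 3:127, 4:196, 5:86, 6:52, 7:194, 8:204, 9:80, 10:173, 11:45, 12:141, 13:69, 14:123, 15:199.
Giant-step multiplier: 174^(-16) ≡ 174^(232-16) = 174^216 ≡ 64 (mod 233).
Giant steps γ_i = 228·64^i mod 233: γ_0=228, γ_1=146, γ_2=24, γ_3=138, γ_4=211, γ_5=223, γ_6=59, γ_7=48, γ_8=43, γ_9=189, γ_10=213, γ_11=118, γ_12=96, γ_13=86 (in table at j=5).
x = i·n + j = 13·16 + 5 = 213.
Check: 174^213 ≡ 228 (mod 233).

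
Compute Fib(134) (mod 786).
527

Matrix identity: Q^n = [[F_(n+1), F_n], [F_n, F_(n-1)]] with Q = [[1,1],[1,0]].
n = 134 = 10000110₂. Square-and-multiply, entries mod 786:
Q^1 = [[1,1],[1,0]]
Q^2 = (Q^1)² = [[2,1],[1,1]]
Q^4 = (Q^2)² = [[5,3],[3,2]]
Q^8 = (Q^4)² = [[34,21],[21,13]]
Q^16 = (Q^8)² = [[25,201],[201,610]]
Q^33 = (Q^16)²·Q = [[457,154],[154,303]]
Q^67 = (Q^33)²·Q = [[621,695],[695,712]]
Q^134 = (Q^67)² = [[136,527],[527,395]]
F_134 mod 786 = Q^134[0][1] = 527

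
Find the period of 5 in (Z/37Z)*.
36

37 is prime, so ord(5) divides φ(37) = 36.
Divisors of 36: 1, 2, 3, 4, 6, 9, 12, 18, 36.
Repeated squaring: 5^1 ≡ 5, 5^2 ≡ 25, 5^4 ≡ 33, 5^8 ≡ 16, 5^16 ≡ 34, 5^32 ≡ 9 (mod 37).
Test 5^d mod 37 for each divisor d in increasing order:
5^1 ≡ 5
5^2 ≡ 25
5^3 = 5^2·5^1 ≡ 14
5^4 ≡ 33
5^6 = 5^4·5^2 ≡ 11
5^9 = 5^8·5^1 ≡ 6
5^12 = 5^8·5^4 ≡ 10
5^18 = 5^16·5^2 ≡ 36
5^36 = 5^32·5^4 ≡ 1  ← first divisor giving 1
The order is 36.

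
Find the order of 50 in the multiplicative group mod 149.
148

149 is prime, so ord(50) divides φ(149) = 148.
Divisors of 148: 1, 2, 4, 37, 74, 148.
Repeated squaring: 50^1 ≡ 50, 50^2 ≡ 116, 50^4 ≡ 46, 50^8 ≡ 30, 50^16 ≡ 6, 50^32 ≡ 36, 50^64 ≡ 104, 50^128 ≡ 88 (mod 149).
Test 50^d mod 149 for each divisor d in increasing order:
50^1 ≡ 50
50^2 ≡ 116
50^4 ≡ 46
50^37 = 50^32·50^4·50^1 ≡ 105
50^74 = 50^64·50^8·50^2 ≡ 148
50^148 = 50^128·50^16·50^4 ≡ 1  ← first divisor giving 1
The order is 148.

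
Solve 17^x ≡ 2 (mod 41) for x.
2

Baby-step giant-step with step n = ⌈√41⌉ = 7.
Baby steps 17^j mod 41 (j:value) for j=0..6: 0:1, 1:17, 2:2, 3:34, 4:4, 5:27, 6:8.
h = 2 is already in the table at j=2, so x = 2.
Check: 17^2 ≡ 2 (mod 41).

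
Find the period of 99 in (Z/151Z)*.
75

151 is prime, so ord(99) divides φ(151) = 150.
Divisors of 150: 1, 2, 3, 5, 6, 10, 15, 25, 30, 50, 75, 150.
Repeated squaring: 99^1 ≡ 99, 99^2 ≡ 137, 99^4 ≡ 45, 99^8 ≡ 62, 99^16 ≡ 69, 99^32 ≡ 80, 99^64 ≡ 58, 99^128 ≡ 42 (mod 151).
Test 99^d mod 151 for each divisor d in increasing order:
99^1 ≡ 99
99^2 ≡ 137
99^3 = 99^2·99^1 ≡ 124
99^5 = 99^4·99^1 ≡ 76
99^6 = 99^4·99^2 ≡ 125
99^10 = 99^8·99^2 ≡ 38
99^15 = 99^8·99^4·99^2·99^1 ≡ 19
99^25 = 99^16·99^8·99^1 ≡ 118
99^30 = 99^16·99^8·99^4·99^2 ≡ 59
99^50 = 99^32·99^16·99^2 ≡ 32
99^75 = 99^64·99^8·99^2·99^1 ≡ 1  ← first divisor giving 1
The order is 75.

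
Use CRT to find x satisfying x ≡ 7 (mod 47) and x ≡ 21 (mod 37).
1464

Using Chinese Remainder Theorem:
M = 47 × 37 = 1739
M1 = 37, M2 = 47
y1 = 37^(-1) mod 47 = 14
y2 = 47^(-1) mod 37 = 26
x = (7×37×14 + 21×47×26) mod 1739 = 1464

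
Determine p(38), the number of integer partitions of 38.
26015

p(n) counts ways to write n as a sum of positive integers (order ignored).
Euler's pentagonal recurrence: p(k) = p(k-1) + p(k-2) - p(k-5) - p(k-7) + p(k-12) + p(k-15) - ... (offsets j(3j∓1)/2, signs ++--, p(0)=1, p(<0)=0).
DP table for k = 0..37: p(0)=1, p(1)=1, p(2)=2, p(3)=3, p(4)=5, p(5)=7, p(6)=11, p(7)=15, p(8)=22, p(9)=30, p(10)=42, p(11)=56, p(12)=77, p(13)=101, p(14)=135, p(15)=176, p(16)=231, p(17)=297, p(18)=385, p(19)=490, p(20)=627, p(21)=792, p(22)=1002, p(23)=1255, p(24)=1575, p(25)=1958, p(26)=2436, p(27)=3010, p(28)=3718, p(29)=4565, p(30)=5604, p(31)=6842, p(32)=8349, p(33)=10143, p(34)=12310, p(35)=14883, p(36)=17977, p(37)=21637.
Final step: p(38) = p(37) + p(36) - p(33) - p(31) + p(26) + p(23) - p(16) - p(12) + p(3)
= 21637 + 17977 - 10143 - 6842 + 2436 + 1255 - 231 - 77 + 3
= 26015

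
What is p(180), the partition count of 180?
684957390936

p(n) counts ways to write n as a sum of positive integers (order ignored).
Euler's pentagonal recurrence: p(k) = p(k-1) + p(k-2) - p(k-5) - p(k-7) + p(k-12) + p(k-15) - ... (offsets j(3j∓1)/2, signs ++--, p(0)=1, p(<0)=0).
DP table for k = 0..179: p(0)=1, p(1)=1, p(2)=2, p(3)=3, p(4)=5, p(5)=7, p(6)=11, p(7)=15, p(8)=22, p(9)=30, p(10)=42, p(11)=56, p(12)=77, p(13)=101, p(14)=135, p(15)=176, p(16)=231, p(17)=297, p(18)=385, p(19)=490, p(20)=627, p(21)=792, p(22)=1002, p(23)=1255, p(24)=1575, p(25)=1958, p(26)=2436, p(27)=3010, p(28)=3718, p(29)=4565, p(30)=5604, p(31)=6842, p(32)=8349, p(33)=10143, p(34)=12310, p(35)=14883, p(36)=17977, p(37)=21637, p(38)=26015, p(39)=31185, p(40)=37338, p(41)=44583, p(42)=53174, p(43)=63261, p(44)=75175, p(45)=89134, p(46)=105558, p(47)=124754, p(48)=147273, p(49)=173525, p(50)=204226, p(51)=239943, p(52)=281589, p(53)=329931, p(54)=386155, p(55)=451276, p(56)=526823, p(57)=614154, p(58)=715220, p(59)=831820, p(60)=966467, p(61)=1121505, p(62)=1300156, p(63)=1505499, p(64)=1741630, p(65)=2012558, p(66)=2323520, p(67)=2679689, p(68)=3087735, p(69)=3554345, p(70)=4087968, p(71)=4697205, p(72)=5392783, p(73)=6185689, p(74)=7089500, p(75)=8118264, p(76)=9289091, p(77)=10619863, p(78)=12132164, p(79)=13848650, p(80)=15796476, p(81)=18004327, p(82)=20506255, p(83)=23338469, p(84)=26543660, p(85)=30167357, p(86)=34262962, p(87)=38887673, p(88)=44108109, p(89)=49995925, p(90)=56634173, p(91)=64112359, p(92)=72533807, p(93)=82010177, p(94)=92669720, p(95)=104651419, p(96)=118114304, p(97)=133230930, p(98)=150198136, p(99)=169229875, p(100)=190569292, p(101)=214481126, p(102)=241265379, p(103)=271248950, p(104)=304801365, p(105)=342325709, p(106)=384276336, p(107)=431149389, p(108)=483502844, p(109)=541946240, p(110)=607163746, p(111)=679903203, p(112)=761002156, p(113)=851376628, p(114)=952050665, p(115)=1064144451, p(116)=1188908248, p(117)=1327710076, p(118)=1482074143, p(119)=1653668665, p(120)=1844349560, p(121)=2056148051, p(122)=2291320912, p(123)=2552338241, p(124)=2841940500, p(125)=3163127352, p(126)=3519222692, p(127)=3913864295, p(128)=4351078600, p(129)=4835271870, p(130)=5371315400, p(131)=5964539504, p(132)=6620830889, p(133)=7346629512, p(134)=8149040695, p(135)=9035836076, p(136)=10015581680, p(137)=11097645016, p(138)=12292341831, p(139)=13610949895, p(140)=15065878135, p(141)=16670689208, p(142)=18440293320, p(143)=20390982757, p(144)=22540654445, p(145)=24908858009, p(146)=27517052599, p(147)=30388671978, p(148)=33549419497, p(149)=37027355200, p(150)=40853235313, p(151)=45060624582, p(152)=49686288421, p(153)=54770336324, p(154)=60356673280, p(155)=66493182097, p(156)=73232243759, p(157)=80630964769, p(158)=88751778802, p(159)=97662728555, p(160)=107438159466, p(161)=118159068427, p(162)=129913904637, p(163)=142798995930, p(164)=156919475295, p(165)=172389800255, p(166)=189334822579, p(167)=207890420102, p(168)=228204732751, p(169)=250438925115, p(170)=274768617130, p(171)=301384802048, p(172)=330495499613, p(173)=362326859895, p(174)=397125074750, p(175)=435157697830, p(176)=476715857290, p(177)=522115831195, p(178)=571701605655, p(179)=625846753120.
Final step: p(180) = p(179) + p(178) - p(175) - p(173) + p(168) + p(165) - p(158) - p(154) + p(145) + p(140) - p(129) - p(123) + p(110) + p(103) - p(88) - p(80) + p(63) + p(54) - p(35) - p(25) + p(4)
= 625846753120 + 571701605655 - 435157697830 - 362326859895 + 228204732751 + 172389800255 - 88751778802 - 60356673280 + 24908858009 + 15065878135 - 4835271870 - 2552338241 + 607163746 + 271248950 - 44108109 - 15796476 + 1505499 + 386155 - 14883 - 1958 + 5
= 684957390936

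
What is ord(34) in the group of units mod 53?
52

53 is prime, so ord(34) divides φ(53) = 52.
Divisors of 52: 1, 2, 4, 13, 26, 52.
Repeated squaring: 34^1 ≡ 34, 34^2 ≡ 43, 34^4 ≡ 47, 34^8 ≡ 36, 34^16 ≡ 24, 34^32 ≡ 46 (mod 53).
Test 34^d mod 53 for each divisor d in increasing order:
34^1 ≡ 34
34^2 ≡ 43
34^4 ≡ 47
34^13 = 34^8·34^4·34^1 ≡ 23
34^26 = 34^16·34^8·34^2 ≡ 52
34^52 = 34^32·34^16·34^4 ≡ 1  ← first divisor giving 1
The order is 52.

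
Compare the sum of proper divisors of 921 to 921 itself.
deficient

Proper divisors of 921: sum = 1 + 3 + 307 = 311
Since 311 < 921, 921 is deficient.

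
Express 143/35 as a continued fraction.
[4; 11, 1, 2]

Euclidean algorithm steps:
143 = 4 × 35 + 3
35 = 11 × 3 + 2
3 = 1 × 2 + 1
2 = 2 × 1 + 0
Continued fraction: [4; 11, 1, 2]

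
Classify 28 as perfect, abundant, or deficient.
perfect

Proper divisors of 28: sum = 1 + 2 + 4 + 7 + 14 = 28
Since 28 = 28, 28 is perfect.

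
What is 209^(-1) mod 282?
197

gcd(209, 282) = 1, so the inverse exists.
Extended Euclidean algorithm on (282, 209):
282 = 1 × 209 + 73  ⟹  73 = (1)·282 + (-1)·209
209 = 2 × 73 + 63  ⟹  63 = (-2)·282 + (3)·209
73 = 1 × 63 + 10  ⟹  10 = (3)·282 + (-4)·209
63 = 6 × 10 + 3  ⟹  3 = (-20)·282 + (27)·209
10 = 3 × 3 + 1  ⟹  1 = (63)·282 + (-85)·209
So (-85)·209 ≡ 1 (mod 282), i.e. 209^(-1) ≡ -85 ≡ 197 (mod 282).
Check: 209 × 197 = 41173 ≡ 1 (mod 282)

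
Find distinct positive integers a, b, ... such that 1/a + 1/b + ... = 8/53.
1/7 + 1/124 + 1/46004

Greedy algorithm:
8/53: ceiling(53/8) = 7, use 1/7
3/371: ceiling(371/3) = 124, use 1/124
1/46004: ceiling(46004/1) = 46004, use 1/46004
Result: 8/53 = 1/7 + 1/124 + 1/46004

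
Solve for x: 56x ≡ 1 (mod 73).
30

gcd(56, 73) = 1, so the inverse exists.
Extended Euclidean algorithm on (73, 56):
73 = 1 × 56 + 17  ⟹  17 = (1)·73 + (-1)·56
56 = 3 × 17 + 5  ⟹  5 = (-3)·73 + (4)·56
17 = 3 × 5 + 2  ⟹  2 = (10)·73 + (-13)·56
5 = 2 × 2 + 1  ⟹  1 = (-23)·73 + (30)·56
So (30)·56 ≡ 1 (mod 73), i.e. 56^(-1) ≡ 30 (mod 73).
Check: 56 × 30 = 1680 ≡ 1 (mod 73)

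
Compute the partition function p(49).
173525

p(n) counts ways to write n as a sum of positive integers (order ignored).
Euler's pentagonal recurrence: p(k) = p(k-1) + p(k-2) - p(k-5) - p(k-7) + p(k-12) + p(k-15) - ... (offsets j(3j∓1)/2, signs ++--, p(0)=1, p(<0)=0).
DP table for k = 0..48: p(0)=1, p(1)=1, p(2)=2, p(3)=3, p(4)=5, p(5)=7, p(6)=11, p(7)=15, p(8)=22, p(9)=30, p(10)=42, p(11)=56, p(12)=77, p(13)=101, p(14)=135, p(15)=176, p(16)=231, p(17)=297, p(18)=385, p(19)=490, p(20)=627, p(21)=792, p(22)=1002, p(23)=1255, p(24)=1575, p(25)=1958, p(26)=2436, p(27)=3010, p(28)=3718, p(29)=4565, p(30)=5604, p(31)=6842, p(32)=8349, p(33)=10143, p(34)=12310, p(35)=14883, p(36)=17977, p(37)=21637, p(38)=26015, p(39)=31185, p(40)=37338, p(41)=44583, p(42)=53174, p(43)=63261, p(44)=75175, p(45)=89134, p(46)=105558, p(47)=124754, p(48)=147273.
Final step: p(49) = p(48) + p(47) - p(44) - p(42) + p(37) + p(34) - p(27) - p(23) + p(14) + p(9)
= 147273 + 124754 - 75175 - 53174 + 21637 + 12310 - 3010 - 1255 + 135 + 30
= 173525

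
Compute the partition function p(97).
133230930

p(n) counts ways to write n as a sum of positive integers (order ignored).
Euler's pentagonal recurrence: p(k) = p(k-1) + p(k-2) - p(k-5) - p(k-7) + p(k-12) + p(k-15) - ... (offsets j(3j∓1)/2, signs ++--, p(0)=1, p(<0)=0).
DP table for k = 0..96: p(0)=1, p(1)=1, p(2)=2, p(3)=3, p(4)=5, p(5)=7, p(6)=11, p(7)=15, p(8)=22, p(9)=30, p(10)=42, p(11)=56, p(12)=77, p(13)=101, p(14)=135, p(15)=176, p(16)=231, p(17)=297, p(18)=385, p(19)=490, p(20)=627, p(21)=792, p(22)=1002, p(23)=1255, p(24)=1575, p(25)=1958, p(26)=2436, p(27)=3010, p(28)=3718, p(29)=4565, p(30)=5604, p(31)=6842, p(32)=8349, p(33)=10143, p(34)=12310, p(35)=14883, p(36)=17977, p(37)=21637, p(38)=26015, p(39)=31185, p(40)=37338, p(41)=44583, p(42)=53174, p(43)=63261, p(44)=75175, p(45)=89134, p(46)=105558, p(47)=124754, p(48)=147273, p(49)=173525, p(50)=204226, p(51)=239943, p(52)=281589, p(53)=329931, p(54)=386155, p(55)=451276, p(56)=526823, p(57)=614154, p(58)=715220, p(59)=831820, p(60)=966467, p(61)=1121505, p(62)=1300156, p(63)=1505499, p(64)=1741630, p(65)=2012558, p(66)=2323520, p(67)=2679689, p(68)=3087735, p(69)=3554345, p(70)=4087968, p(71)=4697205, p(72)=5392783, p(73)=6185689, p(74)=7089500, p(75)=8118264, p(76)=9289091, p(77)=10619863, p(78)=12132164, p(79)=13848650, p(80)=15796476, p(81)=18004327, p(82)=20506255, p(83)=23338469, p(84)=26543660, p(85)=30167357, p(86)=34262962, p(87)=38887673, p(88)=44108109, p(89)=49995925, p(90)=56634173, p(91)=64112359, p(92)=72533807, p(93)=82010177, p(94)=92669720, p(95)=104651419, p(96)=118114304.
Final step: p(97) = p(96) + p(95) - p(92) - p(90) + p(85) + p(82) - p(75) - p(71) + p(62) + p(57) - p(46) - p(40) + p(27) + p(20) - p(5)
= 118114304 + 104651419 - 72533807 - 56634173 + 30167357 + 20506255 - 8118264 - 4697205 + 1300156 + 614154 - 105558 - 37338 + 3010 + 627 - 7
= 133230930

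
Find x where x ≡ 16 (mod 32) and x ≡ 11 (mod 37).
48

Using Chinese Remainder Theorem:
M = 32 × 37 = 1184
M1 = 37, M2 = 32
y1 = 37^(-1) mod 32 = 13
y2 = 32^(-1) mod 37 = 22
x = (16×37×13 + 11×32×22) mod 1184 = 48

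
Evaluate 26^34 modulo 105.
16

Repeated squaring. Binary of 34 = 100010.
26^1 ≡ 26 (mod 105); 26^2 ≡ 46 (mod 105); 26^4 ≡ 16 (mod 105); 26^8 ≡ 46 (mod 105); 26^16 ≡ 16 (mod 105); 26^32 ≡ 46 (mod 105)
26^34 = 26^2 × 26^32 ≡ 16 (mod 105)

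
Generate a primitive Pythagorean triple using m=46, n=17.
(1827, 1564, 2405)

Euclid's formula: a = m² - n², b = 2mn, c = m² + n²
m = 46, n = 17
a = 46² - 17² = 2116 - 289 = 1827
b = 2 × 46 × 17 = 1564
c = 46² + 17² = 2116 + 289 = 2405
Verification: 1827² + 1564² = 3337929 + 2446096 = 5784025 = 2405² ✓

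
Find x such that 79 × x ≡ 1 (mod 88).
39

gcd(79, 88) = 1, so the inverse exists.
Extended Euclidean algorithm on (88, 79):
88 = 1 × 79 + 9  ⟹  9 = (1)·88 + (-1)·79
79 = 8 × 9 + 7  ⟹  7 = (-8)·88 + (9)·79
9 = 1 × 7 + 2  ⟹  2 = (9)·88 + (-10)·79
7 = 3 × 2 + 1  ⟹  1 = (-35)·88 + (39)·79
So (39)·79 ≡ 1 (mod 88), i.e. 79^(-1) ≡ 39 (mod 88).
Check: 79 × 39 = 3081 ≡ 1 (mod 88)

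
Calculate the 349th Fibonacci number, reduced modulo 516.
389

Matrix identity: Q^n = [[F_(n+1), F_n], [F_n, F_(n-1)]] with Q = [[1,1],[1,0]].
n = 349 = 101011101₂. Square-and-multiply, entries mod 516:
Q^1 = [[1,1],[1,0]]
Q^2 = (Q^1)² = [[2,1],[1,1]]
Q^5 = (Q^2)²·Q = [[8,5],[5,3]]
Q^10 = (Q^5)² = [[89,55],[55,34]]
Q^21 = (Q^10)²·Q = [[167,110],[110,57]]
Q^43 = (Q^21)²·Q = [[129,257],[257,388]]
Q^87 = (Q^43)²·Q = [[387,130],[130,257]]
Q^174 = (Q^87)² = [[1,128],[128,389]]
Q^349 = (Q^174)²·Q = [[257,389],[389,384]]
F_349 mod 516 = Q^349[0][1] = 389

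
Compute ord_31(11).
30

31 is prime, so ord(11) divides φ(31) = 30.
Divisors of 30: 1, 2, 3, 5, 6, 10, 15, 30.
Repeated squaring: 11^1 ≡ 11, 11^2 ≡ 28, 11^4 ≡ 9, 11^8 ≡ 19, 11^16 ≡ 20 (mod 31).
Test 11^d mod 31 for each divisor d in increasing order:
11^1 ≡ 11
11^2 ≡ 28
11^3 = 11^2·11^1 ≡ 29
11^5 = 11^4·11^1 ≡ 6
11^6 = 11^4·11^2 ≡ 4
11^10 = 11^8·11^2 ≡ 5
11^15 = 11^8·11^4·11^2·11^1 ≡ 30
11^30 = 11^16·11^8·11^4·11^2 ≡ 1  ← first divisor giving 1
The order is 30.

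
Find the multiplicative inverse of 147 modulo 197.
130

gcd(147, 197) = 1, so the inverse exists.
Extended Euclidean algorithm on (197, 147):
197 = 1 × 147 + 50  ⟹  50 = (1)·197 + (-1)·147
147 = 2 × 50 + 47  ⟹  47 = (-2)·197 + (3)·147
50 = 1 × 47 + 3  ⟹  3 = (3)·197 + (-4)·147
47 = 15 × 3 + 2  ⟹  2 = (-47)·197 + (63)·147
3 = 1 × 2 + 1  ⟹  1 = (50)·197 + (-67)·147
So (-67)·147 ≡ 1 (mod 197), i.e. 147^(-1) ≡ -67 ≡ 130 (mod 197).
Check: 147 × 130 = 19110 ≡ 1 (mod 197)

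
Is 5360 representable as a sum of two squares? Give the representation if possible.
Not possible

Factorization: 5360 = 2^4 × 5 × 67
By Fermat: n is sum of two squares iff every prime p ≡ 3 (mod 4) appears to even power.
Prime(s) ≡ 3 (mod 4) with odd exponent: [(67, 1)]
Therefore 5360 cannot be expressed as a² + b².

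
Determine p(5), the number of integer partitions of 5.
7

p(n) counts ways to write n as a sum of positive integers (order ignored).
Examples: 5; 4 + 1; 3 + 2; 3 + 1 + 1; 2 + 2 + 1; ... (7 total)
p(5) = 7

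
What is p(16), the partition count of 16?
231

p(n) counts ways to write n as a sum of positive integers (order ignored).
Euler's pentagonal recurrence: p(k) = p(k-1) + p(k-2) - p(k-5) - p(k-7) + p(k-12) + p(k-15) - ... (offsets j(3j∓1)/2, signs ++--, p(0)=1, p(<0)=0).
DP table for k = 0..15: p(0)=1, p(1)=1, p(2)=2, p(3)=3, p(4)=5, p(5)=7, p(6)=11, p(7)=15, p(8)=22, p(9)=30, p(10)=42, p(11)=56, p(12)=77, p(13)=101, p(14)=135, p(15)=176.
Final step: p(16) = p(15) + p(14) - p(11) - p(9) + p(4) + p(1)
= 176 + 135 - 56 - 30 + 5 + 1
= 231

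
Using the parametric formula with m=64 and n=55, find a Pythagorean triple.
(1071, 7040, 7121)

Euclid's formula: a = m² - n², b = 2mn, c = m² + n²
m = 64, n = 55
a = 64² - 55² = 4096 - 3025 = 1071
b = 2 × 64 × 55 = 7040
c = 64² + 55² = 4096 + 3025 = 7121
Verification: 1071² + 7040² = 1147041 + 49561600 = 50708641 = 7121² ✓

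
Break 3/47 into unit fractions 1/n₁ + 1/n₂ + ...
1/16 + 1/752

Greedy algorithm:
3/47: ceiling(47/3) = 16, use 1/16
1/752: ceiling(752/1) = 752, use 1/752
Result: 3/47 = 1/16 + 1/752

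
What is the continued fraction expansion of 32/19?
[1; 1, 2, 6]

Euclidean algorithm steps:
32 = 1 × 19 + 13
19 = 1 × 13 + 6
13 = 2 × 6 + 1
6 = 6 × 1 + 0
Continued fraction: [1; 1, 2, 6]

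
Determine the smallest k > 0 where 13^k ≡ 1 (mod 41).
40

41 is prime, so ord(13) divides φ(41) = 40.
Divisors of 40: 1, 2, 4, 5, 8, 10, 20, 40.
Repeated squaring: 13^1 ≡ 13, 13^2 ≡ 5, 13^4 ≡ 25, 13^8 ≡ 10, 13^16 ≡ 18, 13^32 ≡ 37 (mod 41).
Test 13^d mod 41 for each divisor d in increasing order:
13^1 ≡ 13
13^2 ≡ 5
13^4 ≡ 25
13^5 = 13^4·13^1 ≡ 38
13^8 ≡ 10
13^10 = 13^8·13^2 ≡ 9
13^20 = 13^16·13^4 ≡ 40
13^40 = 13^32·13^8 ≡ 1  ← first divisor giving 1
The order is 40.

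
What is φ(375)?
200

375 = 3 × 5^3
φ(n) = n × ∏(1 - 1/p) for each prime p dividing n
φ(375) = 375 × (1 - 1/3) × (1 - 1/5) = 200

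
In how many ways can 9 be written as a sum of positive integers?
30

p(n) counts ways to write n as a sum of positive integers (order ignored).
Examples: 9; 8 + 1; 7 + 2; 7 + 1 + 1; 6 + 3; ... (30 total)
p(9) = 30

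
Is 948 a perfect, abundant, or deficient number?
abundant

Proper divisors of 948: sum = 1 + 2 + 3 + 4 + 6 + 12 + 79 + 158 + 237 + 316 + 474 = 1292
Since 1292 > 948, 948 is abundant.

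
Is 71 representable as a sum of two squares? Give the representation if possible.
Not possible

Factorization: 71 = 71
By Fermat: n is sum of two squares iff every prime p ≡ 3 (mod 4) appears to even power.
Prime(s) ≡ 3 (mod 4) with odd exponent: [(71, 1)]
Therefore 71 cannot be expressed as a² + b².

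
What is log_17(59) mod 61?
53

Baby-step giant-step with step n = ⌈√61⌉ = 8.
Baby steps 17^j mod 61 (j:value) for j=0..7: 0:1, 1:17, 2:45, 3:33, 4:12, 5:21, 6:52, 7:30.
Giant-step multiplier: 17^(-8) ≡ 17^(60-8) = 17^52 ≡ 25 (mod 61).
Giant steps γ_i = 59·25^i mod 61: γ_0=59, γ_1=11, γ_2=31, γ_3=43, γ_4=38, γ_5=35, γ_6=21 (in table at j=5).
x = i·n + j = 6·8 + 5 = 53.
Check: 17^53 ≡ 59 (mod 61).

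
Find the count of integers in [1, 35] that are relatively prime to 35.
24

35 = 5 × 7
φ(n) = n × ∏(1 - 1/p) for each prime p dividing n
φ(35) = 35 × (1 - 1/5) × (1 - 1/7) = 24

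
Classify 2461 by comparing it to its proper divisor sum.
deficient

Proper divisors of 2461: sum = 1 + 23 + 107 = 131
Since 131 < 2461, 2461 is deficient.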